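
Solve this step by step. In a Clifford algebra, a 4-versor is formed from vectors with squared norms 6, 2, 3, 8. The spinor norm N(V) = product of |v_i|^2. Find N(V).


Spinor norm N(V) = |v1|^2 * |v2|^2 * ... * |v4|^2
= 6 * 2 * 3 * 8
Running product: 6, 12, 36, 288
N(V) = 288


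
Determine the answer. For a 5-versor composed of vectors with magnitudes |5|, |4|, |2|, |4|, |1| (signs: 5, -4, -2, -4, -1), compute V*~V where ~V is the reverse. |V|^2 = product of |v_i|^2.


Each vector v_i has |v_i|^2 = s_i^2
Squared scales: 5^2 = 25, (-4)^2 = 16, (-2)^2 = 4, (-4)^2 = 16, (-1)^2 = 1
|V|^2 = 25 * 16 * 4 * 16 * 1
= 25600


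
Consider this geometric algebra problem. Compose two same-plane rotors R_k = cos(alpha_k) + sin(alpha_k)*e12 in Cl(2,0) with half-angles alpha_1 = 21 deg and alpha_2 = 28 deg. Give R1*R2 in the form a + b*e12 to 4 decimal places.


Same-plane rotors commute and their half-angles add:
R1*R2 = cos(a1 + a2) + sin(a1 + a2)*e12.
a1 + a2 = 21 + 28 = 49 deg
cos(49 deg) = 0.6561
sin(49 deg) = 0.7547
R1*R2 = 0.6561 + 0.7547*e12


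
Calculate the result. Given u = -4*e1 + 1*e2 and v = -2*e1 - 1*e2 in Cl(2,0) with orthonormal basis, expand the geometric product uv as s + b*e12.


Expand: (-4*e1 + 1*e2)(-2*e1 - 1*e2)
= (-4)*(-2)*e1e1 + (-4)*(-1)*e1e2 + 1*(-2)*e2e1 + 1*(-1)*e2e2
Using e1^2 = e2^2 = 1, e2e1 = -e1e2:
Scalar part s = (-4)*(-2) + 1*(-1) = 8 + (-1) = 7
Bivector part b = (-4)*(-1) - 1*(-2) = 4 - (-2) = 6
uv = 7 + 6*e12


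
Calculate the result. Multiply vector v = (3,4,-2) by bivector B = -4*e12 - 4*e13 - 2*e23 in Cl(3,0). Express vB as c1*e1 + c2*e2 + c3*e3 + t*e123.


vB has grade-1 (vector) and grade-3 (trivector) parts: vB = (v _| B) + (v ^ B).
Vector part <vB>_1:
  e1: -v2*b12 - v3*b13 = -(4)*(-4) - (-2)*(-4) = 8
  e2: v1*b12 - v3*b23 = (3)*(-4) - (-2)*(-2) = -16
  e3: v1*b13 + v2*b23 = (3)*(-4) + (4)*(-2) = -20
Trivector part <vB>_3:
  e123: v1*b23 - v2*b13 + v3*b12 = (3)*(-2) - (4)*(-4) + (-2)*(-4) = 18
vB = 8*e1 - 16*e2 - 20*e3 + 18*e123


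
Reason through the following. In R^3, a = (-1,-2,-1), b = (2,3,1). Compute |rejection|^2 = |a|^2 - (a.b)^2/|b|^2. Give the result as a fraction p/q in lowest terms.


|a|^2 = (-1)^2 + (-2)^2 + (-1)^2 = 6
|b|^2 = 2^2 + 3^2 + 1^2 = 14
a . b = (-1)*2 + (-2)*3 + (-1)*1 = -9
(a.b)^2 = (-9)^2 = 81
|rej|^2 = 6 - 81/14
= (84 - 81)/14
= 3/14
In lowest terms: 3/14


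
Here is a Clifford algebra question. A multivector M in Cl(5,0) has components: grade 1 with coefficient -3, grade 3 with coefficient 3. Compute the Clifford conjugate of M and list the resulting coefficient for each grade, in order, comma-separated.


Clifford conjugate sign for grade k: (-1)^(k(k+1)/2)
Grade 1: (-1)^(1*2/2) = (-1)^1 = -1, coeff -3 -> 3
Grade 3: (-1)^(3*4/2) = (-1)^6 = 1, coeff 3 -> 3
Conjugated coefficients: 3, 3


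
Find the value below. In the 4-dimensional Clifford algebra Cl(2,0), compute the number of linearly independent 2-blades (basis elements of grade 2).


Number of grade-k basis blades in Cl(p,q) with n = p + q is C(n, k).
n = 2 + 0 = 2
C(2, 2) = 2! / (2! * 0!)
= 2 / (2 * 1)
= 1


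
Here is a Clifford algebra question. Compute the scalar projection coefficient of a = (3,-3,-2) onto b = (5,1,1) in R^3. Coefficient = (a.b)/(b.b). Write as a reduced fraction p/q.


Projection coefficient = (a . b) / (b . b)
a . b = 3*5 + (-3)*1 + (-2)*1
= 15 + (-3) + (-2) = 10
b . b = 5^2 + 1^2 + 1^2
= 25 + 1 + 1 = 27
Coefficient = 10/27
In lowest terms: 10/27


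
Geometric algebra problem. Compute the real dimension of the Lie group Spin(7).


Spin(n) double-covers SO(n); both have Lie algebra so(n) of dimension n(n-1)/2.
n = 7
n(n-1) = 7 * 6 = 42
dim Spin(7) = 42/2 = 21


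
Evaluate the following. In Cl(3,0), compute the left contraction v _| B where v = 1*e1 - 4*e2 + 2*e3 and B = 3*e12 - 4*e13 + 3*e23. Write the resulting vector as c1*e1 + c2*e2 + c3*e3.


Left contraction v _| B = <vB>_1 (grade-1 part of the geometric product vB).
Using e1_|e12 = e2, e2_|e12 = -e1, e1_|e13 = e3, e3_|e13 = -e1, e2_|e23 = e3, e3_|e23 = -e2:
e1 coeff: -v2*b12 - v3*b13 = -(-4)*(3) - (2)*(-4) = 20
e2 coeff: v1*b12 - v3*b23 = (1)*(3) - (2)*(3) = -3
e3 coeff: v1*b13 + v2*b23 = (1)*(-4) + (-4)*(3) = -16
v _| B = 20*e1 - 3*e2 - 16*e3


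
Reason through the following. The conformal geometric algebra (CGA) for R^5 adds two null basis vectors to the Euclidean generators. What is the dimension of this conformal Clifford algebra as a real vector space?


The conformal model of R^5 uses Cl(6,1): the 5 Euclidean generators plus two extra orthogonal generators e+ (e+^2 = +1) and e- (e-^2 = -1), from which the null vectors e0, einf are built.
Number of generators m = 5 + 2 = 7.
dim Cl(p,q) = 2^m = 2^7 = 128


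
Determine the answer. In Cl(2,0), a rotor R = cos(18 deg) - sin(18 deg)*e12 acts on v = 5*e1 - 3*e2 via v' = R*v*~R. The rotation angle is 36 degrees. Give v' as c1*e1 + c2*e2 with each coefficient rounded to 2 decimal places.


Rotor R = cos(18deg) - sin(18deg)*e12
Rotation angle theta = 2 * 18 = 36 degrees
v' = R*v*~R rotates v by theta.
cos(36deg) = 0.8090, sin(36deg) = 0.5878
v'_1 = 5*cos(36deg) - (-3)*sin(36deg)
= 5*0.8090 - (-3)*0.5878
= 5.81
v'_2 = 5*sin(36deg) + (-3)*cos(36deg)
= 5*0.5878 + (-3)*0.8090
= 0.51
v' = 5.81*e1 + 0.51*e2


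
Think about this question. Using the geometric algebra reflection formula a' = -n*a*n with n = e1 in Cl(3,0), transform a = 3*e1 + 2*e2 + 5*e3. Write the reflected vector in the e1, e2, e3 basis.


Reflection formula: a' = -n*a*n, with n = e1 (unit vector, n^2 = 1).
For reflection through hyperplane perp to e1:
The component along e1 flips sign, others stay.
a = (3, 2, 5)
a' = (-3, 2, 5)
a' = -3*e1 + 2*e2 + 5*e3


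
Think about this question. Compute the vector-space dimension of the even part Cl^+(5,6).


Even subalgebra dimension = 2^(n-1)
n = 5 + 6 = 11
2^(11 - 1) = 2^10 = 1024
Verification: sum of C(11,k) for even k = 1 + 55 + 330 + 462 + 165 + 11 = 1024
Result = 1024


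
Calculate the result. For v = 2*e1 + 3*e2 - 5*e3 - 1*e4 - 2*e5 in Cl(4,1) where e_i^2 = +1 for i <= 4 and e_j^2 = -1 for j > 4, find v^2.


v^2 = sum of c_i^2 * e_i^2
Positive signature terms (e_i^2 = +1): 2^2 + 3^2 + (-5)^2 + (-1)^2 = 39
Negative signature terms (e_j^2 = -1): (-2)^2 = 4
v^2 = 39 - 4 = 35


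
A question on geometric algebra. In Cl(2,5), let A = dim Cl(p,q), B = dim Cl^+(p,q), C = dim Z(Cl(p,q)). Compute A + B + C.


n = 2 + 5 = 7
Total dim = 2^7 = 128
Even subalgebra dim = 2^6 = 64
n is odd, so center dim = 2
Sum = 128 + 64 + 2 = 194


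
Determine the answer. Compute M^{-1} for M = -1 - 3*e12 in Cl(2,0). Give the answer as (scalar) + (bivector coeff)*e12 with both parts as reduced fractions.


M = -1 - 3*e12, where e12^2 = -1.
Since M commutes with its reverse ~M = a - b*e12, M * ~M = a^2 - b^2*e12^2 = a^2 + b^2.
So M^{-1} = ~M / (a^2 + b^2) = (a - b*e12)/(a^2 + b^2).
a^2 + b^2 = 1 + 9 = 10
Scalar part = -1/10 = -1/10
Bivector coeff = 3/10 = 3/10
M^{-1} = -1/10 + 3/10*e12


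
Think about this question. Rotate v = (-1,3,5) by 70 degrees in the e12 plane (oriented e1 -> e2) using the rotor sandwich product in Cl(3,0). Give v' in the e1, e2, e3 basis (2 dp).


Rotor R = cos(35deg) - sin(35deg)*e12
Rotation angle theta = 2 * 35 = 70 degrees in the e12 plane (e1 -> e2).
The component perpendicular to the plane (e3) is invariant: v'_3 = v3 = 5.00
cos(70deg) = 0.3420, sin(70deg) = 0.9397
v'_1 = v1*cos(theta) - v2*sin(theta) = -1*0.3420 - 3*0.9397 = -3.16
v'_2 = v1*sin(theta) + v2*cos(theta) = -1*0.9397 + 3*0.3420 = 0.09
v' = -3.16*e1 + 0.09*e2 + 5.00*e3


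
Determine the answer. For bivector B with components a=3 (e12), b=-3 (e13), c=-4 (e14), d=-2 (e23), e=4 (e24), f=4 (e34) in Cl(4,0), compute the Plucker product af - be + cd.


Plucker relation: af - be + cd
a*f = 3*4 = 12
b*e = (-3)*4 = -12
c*d = (-4)*(-2) = 8
af - be + cd = 12 - (-12) + 8
= 32


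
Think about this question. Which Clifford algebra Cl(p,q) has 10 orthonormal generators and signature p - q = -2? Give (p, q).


We need p + q = 10 and p - q = -2.
Adding: 2p = 10 + (-2) = 8, so p = 4.
Then q = 10 - 4 = 6.
(p, q) = (4, 6)


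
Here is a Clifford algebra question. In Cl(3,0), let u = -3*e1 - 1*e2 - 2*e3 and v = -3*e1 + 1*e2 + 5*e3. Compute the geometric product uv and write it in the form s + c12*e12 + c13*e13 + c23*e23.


In Cl(3,0): e_i^2 = 1, e_ie_j = -e_je_i for i != j.
Scalar part = u . v = (-3)*(-3) + (-1)*1 + (-2)*5
= 9 + (-1) + (-10) = -2
e12 coeff = (-3)*1 - (-1)*(-3) = -3 - 3 = -6
e13 coeff = (-3)*5 - (-2)*(-3) = -15 - 6 = -21
e23 coeff = (-1)*5 - (-2)*1 = -5 - (-2) = -3
uv = -2 - 6*e12 - 21*e13 - 3*e23


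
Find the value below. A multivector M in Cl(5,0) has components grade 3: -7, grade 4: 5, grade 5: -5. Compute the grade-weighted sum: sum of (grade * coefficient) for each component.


Grade-weighted sum = sum of grade_k * coefficient_k
3*(-7) = -21
4*5 = 20
5*(-5) = -25
Total = -21 + 20 + (-25) = -26


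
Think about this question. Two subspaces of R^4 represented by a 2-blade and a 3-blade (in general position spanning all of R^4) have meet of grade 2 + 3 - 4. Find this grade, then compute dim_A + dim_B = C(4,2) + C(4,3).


Meet grade = grade(A) + grade(B) - n
= 2 + 3 - 4 = 1
C(4,2) = 6
C(4,3) = 4
dim_A + dim_B = 6 + 4 = 10


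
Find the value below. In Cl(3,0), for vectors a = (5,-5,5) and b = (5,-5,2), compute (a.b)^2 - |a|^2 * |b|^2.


a . b = 5*5 + (-5)*(-5) + 5*2
= 25 + 25 + 10 = 60
|a|^2 = 5^2 + (-5)^2 + 5^2 = 75
|b|^2 = 5^2 + (-5)^2 + 2^2 = 54
(a.b)^2 = 60^2 = 3600
|a|^2 * |b|^2 = 75 * 54 = 4050
Result = 3600 - 4050 = -450


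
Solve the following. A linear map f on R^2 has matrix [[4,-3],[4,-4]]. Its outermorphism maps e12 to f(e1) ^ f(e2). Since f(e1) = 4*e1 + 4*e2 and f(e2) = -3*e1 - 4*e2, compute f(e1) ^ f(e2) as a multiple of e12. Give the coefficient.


The outermorphism of a linear map f sends e1^e2 to f(e1)^f(e2).
f(e1) = 4*e1 + 4*e2
f(e2) = -3*e1 - 4*e2
f(e1) ^ f(e2) = (4*e1 + 4*e2) ^ (-3*e1 - 4*e2)
= 4*(-4)*e12 + 4*(-3)*e21
= (-16 - (-12))*e12
= -4*e12
Coefficient = -4


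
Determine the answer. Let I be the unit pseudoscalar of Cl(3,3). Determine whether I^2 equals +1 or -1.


The pseudoscalar I = e1...e_n (product of all n generators) of Cl(p,q) satisfies I^2 = (-1)^(q + n(n-1)/2).
p = 3, q = 3, n = p + q = 6
n(n-1)/2 = 6 * 5 / 2 = 15
Exponent = q + n(n-1)/2 = 3 + 15 = 18
I^2 = (-1)^18 = +1


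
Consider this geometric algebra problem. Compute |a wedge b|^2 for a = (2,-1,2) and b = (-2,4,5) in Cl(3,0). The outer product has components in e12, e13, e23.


a wedge b = (a1*b2 - a2*b1)*e12 + (a1*b3 - a3*b1)*e13 + (a2*b3 - a3*b2)*e23
e12 coeff: 2*4 - (-1)*(-2) = 8 - 2 = 6
e13 coeff: 2*5 - 2*(-2) = 10 - (-4) = 14
e23 coeff: (-1)*5 - 2*4 = -5 - 8 = -13
|a wedge b|^2 = 6^2 + 14^2 + (-13)^2
= 36 + 196 + 169
= 401


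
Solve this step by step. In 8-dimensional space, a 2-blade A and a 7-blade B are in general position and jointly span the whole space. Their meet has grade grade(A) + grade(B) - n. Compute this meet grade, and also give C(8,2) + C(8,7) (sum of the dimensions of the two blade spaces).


Meet grade = grade(A) + grade(B) - n
= 2 + 7 - 8 = 1
C(8,2) = 28
C(8,7) = 8
dim_A + dim_B = 28 + 8 = 36


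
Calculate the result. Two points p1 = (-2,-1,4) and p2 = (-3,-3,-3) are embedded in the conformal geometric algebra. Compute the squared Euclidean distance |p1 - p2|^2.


p1 - p2 = (1, 2, 7)
|p1 - p2|^2 = 1^2 + 2^2 + 7^2
= 1 + 4 + 49
= 54


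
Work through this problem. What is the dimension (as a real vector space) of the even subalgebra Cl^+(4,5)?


Even subalgebra dimension = 2^(n-1)
n = 4 + 5 = 9
2^(9 - 1) = 2^8 = 256
Verification: sum of C(9,k) for even k = 1 + 36 + 126 + 84 + 9 = 256
Result = 256


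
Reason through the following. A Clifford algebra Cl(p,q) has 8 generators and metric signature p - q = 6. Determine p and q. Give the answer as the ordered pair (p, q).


We need p + q = 8 and p - q = 6.
Adding: 2p = 8 + 6 = 14, so p = 7.
Then q = 8 - 7 = 1.
(p, q) = (7, 1)


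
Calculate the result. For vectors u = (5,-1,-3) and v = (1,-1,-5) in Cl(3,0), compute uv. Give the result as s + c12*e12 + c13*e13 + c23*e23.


In Cl(3,0): e_i^2 = 1, e_ie_j = -e_je_i for i != j.
Scalar part = u . v = 5*1 + (-1)*(-1) + (-3)*(-5)
= 5 + 1 + 15 = 21
e12 coeff = 5*(-1) - (-1)*1 = -5 - (-1) = -4
e13 coeff = 5*(-5) - (-3)*1 = -25 - (-3) = -22
e23 coeff = (-1)*(-5) - (-3)*(-1) = 5 - 3 = 2
uv = 21 - 4*e12 - 22*e13 + 2*e23


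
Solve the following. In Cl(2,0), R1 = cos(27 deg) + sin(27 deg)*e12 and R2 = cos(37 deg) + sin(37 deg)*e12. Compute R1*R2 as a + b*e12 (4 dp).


Same-plane rotors commute and their half-angles add:
R1*R2 = cos(a1 + a2) + sin(a1 + a2)*e12.
a1 + a2 = 27 + 37 = 64 deg
cos(64 deg) = 0.4384
sin(64 deg) = 0.8988
R1*R2 = 0.4384 + 0.8988*e12


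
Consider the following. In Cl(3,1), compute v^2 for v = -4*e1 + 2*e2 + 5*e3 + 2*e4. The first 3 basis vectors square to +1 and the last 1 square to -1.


v^2 = sum of c_i^2 * e_i^2
Positive signature terms (e_i^2 = +1): (-4)^2 + 2^2 + 5^2 = 45
Negative signature terms (e_j^2 = -1): 2^2 = 4
v^2 = 45 - 4 = 41


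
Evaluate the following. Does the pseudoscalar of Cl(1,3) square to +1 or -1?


The pseudoscalar I = e1...e_n (product of all n generators) of Cl(p,q) satisfies I^2 = (-1)^(q + n(n-1)/2).
p = 1, q = 3, n = p + q = 4
n(n-1)/2 = 4 * 3 / 2 = 6
Exponent = q + n(n-1)/2 = 3 + 6 = 9
I^2 = (-1)^9 = -1


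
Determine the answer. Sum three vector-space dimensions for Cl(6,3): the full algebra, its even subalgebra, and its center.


n = 6 + 3 = 9
Total dim = 2^9 = 512
Even subalgebra dim = 2^8 = 256
n is odd, so center dim = 2
Sum = 512 + 256 + 2 = 770


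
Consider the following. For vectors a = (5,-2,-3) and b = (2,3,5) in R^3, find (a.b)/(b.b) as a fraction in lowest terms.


Projection coefficient = (a . b) / (b . b)
a . b = 5*2 + (-2)*3 + (-3)*5
= 10 + (-6) + (-15) = -11
b . b = 2^2 + 3^2 + 5^2
= 4 + 9 + 25 = 38
Coefficient = -11/38
In lowest terms: -11/38


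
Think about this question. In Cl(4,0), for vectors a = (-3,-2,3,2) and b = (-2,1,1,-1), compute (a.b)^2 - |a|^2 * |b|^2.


a . b = (-3)*(-2) + (-2)*1 + 3*1 + 2*(-1)
= 6 + (-2) + 3 + (-2) = 5
|a|^2 = (-3)^2 + (-2)^2 + 3^2 + 2^2 = 26
|b|^2 = (-2)^2 + 1^2 + 1^2 + (-1)^2 = 7
(a.b)^2 = 5^2 = 25
|a|^2 * |b|^2 = 26 * 7 = 182
Result = 25 - 182 = -157


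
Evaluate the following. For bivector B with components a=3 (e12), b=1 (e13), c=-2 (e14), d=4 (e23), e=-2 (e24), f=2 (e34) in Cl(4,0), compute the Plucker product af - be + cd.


Plucker relation: af - be + cd
a*f = 3*2 = 6
b*e = 1*(-2) = -2
c*d = (-2)*4 = -8
af - be + cd = 6 - (-2) + (-8)
= 0


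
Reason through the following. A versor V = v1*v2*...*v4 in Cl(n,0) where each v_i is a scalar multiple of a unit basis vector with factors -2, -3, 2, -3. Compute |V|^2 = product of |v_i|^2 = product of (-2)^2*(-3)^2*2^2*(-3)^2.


Each vector v_i has |v_i|^2 = s_i^2
Squared scales: (-2)^2 = 4, (-3)^2 = 9, 2^2 = 4, (-3)^2 = 9
|V|^2 = 4 * 9 * 4 * 9
= 1296


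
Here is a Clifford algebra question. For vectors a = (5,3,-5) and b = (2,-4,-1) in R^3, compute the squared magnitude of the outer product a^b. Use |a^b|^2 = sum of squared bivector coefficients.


a wedge b = (a1*b2 - a2*b1)*e12 + (a1*b3 - a3*b1)*e13 + (a2*b3 - a3*b2)*e23
e12 coeff: 5*(-4) - 3*2 = -20 - 6 = -26
e13 coeff: 5*(-1) - (-5)*2 = -5 - (-10) = 5
e23 coeff: 3*(-1) - (-5)*(-4) = -3 - 20 = -23
|a wedge b|^2 = (-26)^2 + 5^2 + (-23)^2
= 676 + 25 + 529
= 1230


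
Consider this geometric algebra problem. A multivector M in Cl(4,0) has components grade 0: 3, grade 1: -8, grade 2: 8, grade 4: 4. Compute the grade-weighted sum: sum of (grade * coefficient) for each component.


Grade-weighted sum = sum of grade_k * coefficient_k
0*3 = 0
1*(-8) = -8
2*8 = 16
4*4 = 16
Total = 0 + (-8) + 16 + 16 = 24


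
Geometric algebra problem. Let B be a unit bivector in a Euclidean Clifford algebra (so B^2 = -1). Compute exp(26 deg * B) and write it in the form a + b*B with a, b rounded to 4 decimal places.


For a unit bivector B with B^2 = -1, the exponential series gives
e^(theta*B) = cos(theta) + sin(theta)*B (the GA analogue of Euler's formula).
theta = 26 degrees = 0.453786 rad
cos(26 deg) = 0.8988
sin(26 deg) = 0.4384
exp(theta*B) = 0.8988 + 0.4384*B


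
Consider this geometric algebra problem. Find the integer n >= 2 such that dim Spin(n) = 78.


dim Spin(n) = dim so(n) = n(n-1)/2.
Solve n(n-1)/2 = 78, i.e. n^2 - n - 156 = 0.
Discriminant = 1 + 8*78 = 625
n = (1 + sqrt(625))/2 = (1 + 25)/2 = 13


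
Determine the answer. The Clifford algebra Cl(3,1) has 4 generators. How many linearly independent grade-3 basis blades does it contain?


Number of grade-k basis blades in Cl(p,q) with n = p + q is C(n, k).
n = 3 + 1 = 4
C(4, 3) = 4! / (3! * 1!)
= 24 / (6 * 1)
= 4


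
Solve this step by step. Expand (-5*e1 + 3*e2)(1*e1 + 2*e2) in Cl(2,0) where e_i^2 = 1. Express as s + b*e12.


Expand: (-5*e1 + 3*e2)(1*e1 + 2*e2)
= (-5)*1*e1e1 + (-5)*2*e1e2 + 3*1*e2e1 + 3*2*e2e2
Using e1^2 = e2^2 = 1, e2e1 = -e1e2:
Scalar part s = (-5)*1 + 3*2 = -5 + 6 = 1
Bivector part b = (-5)*2 - 3*1 = -10 - 3 = -13
uv = 1 - 13*e12


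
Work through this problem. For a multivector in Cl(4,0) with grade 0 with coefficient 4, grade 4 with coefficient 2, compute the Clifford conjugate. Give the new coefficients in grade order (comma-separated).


Clifford conjugate sign for grade k: (-1)^(k(k+1)/2)
Grade 0: (-1)^(0*1/2) = (-1)^0 = 1, coeff 4 -> 4
Grade 4: (-1)^(4*5/2) = (-1)^10 = 1, coeff 2 -> 2
Conjugated coefficients: 4, 2


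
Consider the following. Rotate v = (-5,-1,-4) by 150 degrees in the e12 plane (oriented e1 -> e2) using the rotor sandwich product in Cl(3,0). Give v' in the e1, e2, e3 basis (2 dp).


Rotor R = cos(75deg) - sin(75deg)*e12
Rotation angle theta = 2 * 75 = 150 degrees in the e12 plane (e1 -> e2).
The component perpendicular to the plane (e3) is invariant: v'_3 = v3 = -4.00
cos(150deg) = -0.8660, sin(150deg) = 0.5000
v'_1 = v1*cos(theta) - v2*sin(theta) = -5*(-0.8660) - (-1)*0.5000 = 4.83
v'_2 = v1*sin(theta) + v2*cos(theta) = -5*0.5000 + (-1)*(-0.8660) = -1.63
v' = 4.83*e1 - 1.63*e2 - 4.00*e3


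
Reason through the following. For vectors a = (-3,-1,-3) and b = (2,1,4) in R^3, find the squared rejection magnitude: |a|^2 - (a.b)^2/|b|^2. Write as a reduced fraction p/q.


|a|^2 = (-3)^2 + (-1)^2 + (-3)^2 = 19
|b|^2 = 2^2 + 1^2 + 4^2 = 21
a . b = (-3)*2 + (-1)*1 + (-3)*4 = -19
(a.b)^2 = (-19)^2 = 361
|rej|^2 = 19 - 361/21
= (399 - 361)/21
= 38/21
In lowest terms: 38/21


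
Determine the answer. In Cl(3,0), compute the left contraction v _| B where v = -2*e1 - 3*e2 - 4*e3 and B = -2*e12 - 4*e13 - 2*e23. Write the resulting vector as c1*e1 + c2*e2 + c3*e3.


Left contraction v _| B = <vB>_1 (grade-1 part of the geometric product vB).
Using e1_|e12 = e2, e2_|e12 = -e1, e1_|e13 = e3, e3_|e13 = -e1, e2_|e23 = e3, e3_|e23 = -e2:
e1 coeff: -v2*b12 - v3*b13 = -(-3)*(-2) - (-4)*(-4) = -22
e2 coeff: v1*b12 - v3*b23 = (-2)*(-2) - (-4)*(-2) = -4
e3 coeff: v1*b13 + v2*b23 = (-2)*(-4) + (-3)*(-2) = 14
v _| B = -22*e1 - 4*e2 + 14*e3


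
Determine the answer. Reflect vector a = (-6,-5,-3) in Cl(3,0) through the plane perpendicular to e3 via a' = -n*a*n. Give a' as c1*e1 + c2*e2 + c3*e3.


Reflection formula: a' = -n*a*n, with n = e3 (unit vector, n^2 = 1).
For reflection through hyperplane perp to e3:
The component along e3 flips sign, others stay.
a = (-6, -5, -3)
a' = (-6, -5, 3)
a' = -6*e1 - 5*e2 + 3*e3


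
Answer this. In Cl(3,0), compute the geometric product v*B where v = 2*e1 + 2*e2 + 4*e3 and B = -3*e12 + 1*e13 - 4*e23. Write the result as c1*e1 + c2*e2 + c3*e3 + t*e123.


vB has grade-1 (vector) and grade-3 (trivector) parts: vB = (v _| B) + (v ^ B).
Vector part <vB>_1:
  e1: -v2*b12 - v3*b13 = -(2)*(-3) - (4)*(1) = 2
  e2: v1*b12 - v3*b23 = (2)*(-3) - (4)*(-4) = 10
  e3: v1*b13 + v2*b23 = (2)*(1) + (2)*(-4) = -6
Trivector part <vB>_3:
  e123: v1*b23 - v2*b13 + v3*b12 = (2)*(-4) - (2)*(1) + (4)*(-3) = -22
vB = 2*e1 + 10*e2 - 6*e3 - 22*e123


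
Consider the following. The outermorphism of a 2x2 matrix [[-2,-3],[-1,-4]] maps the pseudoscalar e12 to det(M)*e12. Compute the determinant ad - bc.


The outermorphism of a linear map f sends e1^e2 to f(e1)^f(e2).
f(e1) = -2*e1 - 1*e2
f(e2) = -3*e1 - 4*e2
f(e1) ^ f(e2) = (-2*e1 - 1*e2) ^ (-3*e1 - 4*e2)
= (-2)*(-4)*e12 + (-1)*(-3)*e21
= (8 - 3)*e12
= 5*e12
Coefficient = 5


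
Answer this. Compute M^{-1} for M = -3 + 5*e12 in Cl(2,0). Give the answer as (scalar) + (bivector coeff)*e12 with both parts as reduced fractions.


M = -3 + 5*e12, where e12^2 = -1.
Since M commutes with its reverse ~M = a - b*e12, M * ~M = a^2 - b^2*e12^2 = a^2 + b^2.
So M^{-1} = ~M / (a^2 + b^2) = (a - b*e12)/(a^2 + b^2).
a^2 + b^2 = 9 + 25 = 34
Scalar part = -3/34 = -3/34
Bivector coeff = -5/34 = -5/34
M^{-1} = -3/34 - 5/34*e12


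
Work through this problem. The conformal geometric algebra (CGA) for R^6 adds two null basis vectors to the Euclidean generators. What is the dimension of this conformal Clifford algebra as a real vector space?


The conformal model of R^6 uses Cl(7,1): the 6 Euclidean generators plus two extra orthogonal generators e+ (e+^2 = +1) and e- (e-^2 = -1), from which the null vectors e0, einf are built.
Number of generators m = 6 + 2 = 8.
dim Cl(p,q) = 2^m = 2^8 = 256


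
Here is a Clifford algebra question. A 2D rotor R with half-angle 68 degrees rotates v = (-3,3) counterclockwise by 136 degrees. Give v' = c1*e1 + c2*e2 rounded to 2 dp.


Rotor R = cos(68deg) - sin(68deg)*e12
Rotation angle theta = 2 * 68 = 136 degrees
v' = R*v*~R rotates v by theta.
cos(136deg) = -0.7193, sin(136deg) = 0.6947
v'_1 = -3*cos(136deg) - 3*sin(136deg)
= -3*(-0.7193) - 3*0.6947
= 0.07
v'_2 = -3*sin(136deg) + 3*cos(136deg)
= -3*0.6947 + 3*(-0.7193)
= -4.24
v' = 0.07*e1 - 4.24*e2


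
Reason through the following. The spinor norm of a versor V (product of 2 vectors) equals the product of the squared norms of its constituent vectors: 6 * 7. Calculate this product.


Spinor norm N(V) = |v1|^2 * |v2|^2 * ... * |v2|^2
= 6 * 7
Running product: 6, 42
N(V) = 42


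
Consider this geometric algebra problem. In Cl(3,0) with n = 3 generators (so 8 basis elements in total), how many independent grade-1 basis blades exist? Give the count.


Number of grade-k basis blades in Cl(p,q) with n = p + q is C(n, k).
n = 3 + 0 = 3
C(3, 1) = 3! / (1! * 2!)
= 6 / (1 * 2)
= 3


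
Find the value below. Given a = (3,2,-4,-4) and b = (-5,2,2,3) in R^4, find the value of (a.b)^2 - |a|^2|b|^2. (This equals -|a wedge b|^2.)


a . b = 3*(-5) + 2*2 + (-4)*2 + (-4)*3
= -15 + 4 + (-8) + (-12) = -31
|a|^2 = 3^2 + 2^2 + (-4)^2 + (-4)^2 = 45
|b|^2 = (-5)^2 + 2^2 + 2^2 + 3^2 = 42
(a.b)^2 = (-31)^2 = 961
|a|^2 * |b|^2 = 45 * 42 = 1890
Result = 961 - 1890 = -929


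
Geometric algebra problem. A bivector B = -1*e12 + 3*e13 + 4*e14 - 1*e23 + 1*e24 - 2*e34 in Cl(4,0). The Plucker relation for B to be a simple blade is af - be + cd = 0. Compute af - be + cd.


Plucker relation: af - be + cd
a*f = (-1)*(-2) = 2
b*e = 3*1 = 3
c*d = 4*(-1) = -4
af - be + cd = 2 - 3 + (-4)
= -5


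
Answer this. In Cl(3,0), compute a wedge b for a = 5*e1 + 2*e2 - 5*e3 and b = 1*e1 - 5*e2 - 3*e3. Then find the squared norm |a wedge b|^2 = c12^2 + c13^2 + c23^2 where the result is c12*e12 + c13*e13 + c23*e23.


a wedge b = (a1*b2 - a2*b1)*e12 + (a1*b3 - a3*b1)*e13 + (a2*b3 - a3*b2)*e23
e12 coeff: 5*(-5) - 2*1 = -25 - 2 = -27
e13 coeff: 5*(-3) - (-5)*1 = -15 - (-5) = -10
e23 coeff: 2*(-3) - (-5)*(-5) = -6 - 25 = -31
|a wedge b|^2 = (-27)^2 + (-10)^2 + (-31)^2
= 729 + 100 + 961
= 1790


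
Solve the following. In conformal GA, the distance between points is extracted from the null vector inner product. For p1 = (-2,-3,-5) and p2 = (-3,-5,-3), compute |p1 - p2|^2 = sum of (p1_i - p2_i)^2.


p1 - p2 = (1, 2, -2)
|p1 - p2|^2 = 1^2 + 2^2 + (-2)^2
= 1 + 4 + 4
= 9


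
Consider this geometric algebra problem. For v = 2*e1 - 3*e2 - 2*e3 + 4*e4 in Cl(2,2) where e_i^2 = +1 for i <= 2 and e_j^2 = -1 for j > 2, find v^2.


v^2 = sum of c_i^2 * e_i^2
Positive signature terms (e_i^2 = +1): 2^2 + (-3)^2 = 13
Negative signature terms (e_j^2 = -1): (-2)^2 + 4^2 = 20
v^2 = 13 - 20 = -7


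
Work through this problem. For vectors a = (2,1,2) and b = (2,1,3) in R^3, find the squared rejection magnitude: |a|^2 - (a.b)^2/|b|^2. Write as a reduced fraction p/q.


|a|^2 = 2^2 + 1^2 + 2^2 = 9
|b|^2 = 2^2 + 1^2 + 3^2 = 14
a . b = 2*2 + 1*1 + 2*3 = 11
(a.b)^2 = 11^2 = 121
|rej|^2 = 9 - 121/14
= (126 - 121)/14
= 5/14
In lowest terms: 5/14


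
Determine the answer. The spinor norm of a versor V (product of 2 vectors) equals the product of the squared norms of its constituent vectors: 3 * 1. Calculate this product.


Spinor norm N(V) = |v1|^2 * |v2|^2 * ... * |v2|^2
= 3 * 1
Running product: 3, 3
N(V) = 3


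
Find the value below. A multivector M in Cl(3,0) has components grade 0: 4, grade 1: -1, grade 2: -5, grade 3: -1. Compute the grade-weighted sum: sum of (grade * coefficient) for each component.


Grade-weighted sum = sum of grade_k * coefficient_k
0*4 = 0
1*(-1) = -1
2*(-5) = -10
3*(-1) = -3
Total = 0 + (-1) + (-10) + (-3) = -14


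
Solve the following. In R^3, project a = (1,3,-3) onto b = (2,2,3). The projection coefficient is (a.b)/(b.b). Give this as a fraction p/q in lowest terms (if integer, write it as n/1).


Projection coefficient = (a . b) / (b . b)
a . b = 1*2 + 3*2 + (-3)*3
= 2 + 6 + (-9) = -1
b . b = 2^2 + 2^2 + 3^2
= 4 + 4 + 9 = 17
Coefficient = -1/17
In lowest terms: -1/17


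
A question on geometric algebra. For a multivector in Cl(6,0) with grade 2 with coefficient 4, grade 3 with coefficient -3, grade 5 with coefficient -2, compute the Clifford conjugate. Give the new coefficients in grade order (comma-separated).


Clifford conjugate sign for grade k: (-1)^(k(k+1)/2)
Grade 2: (-1)^(2*3/2) = (-1)^3 = -1, coeff 4 -> -4
Grade 3: (-1)^(3*4/2) = (-1)^6 = 1, coeff -3 -> -3
Grade 5: (-1)^(5*6/2) = (-1)^15 = -1, coeff -2 -> 2
Conjugated coefficients: -4, -3, 2


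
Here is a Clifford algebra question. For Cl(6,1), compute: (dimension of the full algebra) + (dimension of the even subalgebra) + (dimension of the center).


n = 6 + 1 = 7
Total dim = 2^7 = 128
Even subalgebra dim = 2^6 = 64
n is odd, so center dim = 2
Sum = 128 + 64 + 2 = 194


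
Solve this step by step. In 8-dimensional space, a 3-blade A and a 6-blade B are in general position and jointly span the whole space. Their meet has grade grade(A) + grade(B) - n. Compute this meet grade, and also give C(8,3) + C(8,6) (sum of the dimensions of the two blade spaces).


Meet grade = grade(A) + grade(B) - n
= 3 + 6 - 8 = 1
C(8,3) = 56
C(8,6) = 28
dim_A + dim_B = 56 + 28 = 84


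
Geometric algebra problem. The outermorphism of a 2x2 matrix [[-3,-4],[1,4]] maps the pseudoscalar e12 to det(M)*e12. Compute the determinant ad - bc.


The outermorphism of a linear map f sends e1^e2 to f(e1)^f(e2).
f(e1) = -3*e1 + 1*e2
f(e2) = -4*e1 + 4*e2
f(e1) ^ f(e2) = (-3*e1 + 1*e2) ^ (-4*e1 + 4*e2)
= (-3)*4*e12 + 1*(-4)*e21
= (-12 - (-4))*e12
= -8*e12
Coefficient = -8


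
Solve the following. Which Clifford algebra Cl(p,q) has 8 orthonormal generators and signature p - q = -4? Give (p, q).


We need p + q = 8 and p - q = -4.
Adding: 2p = 8 + (-4) = 4, so p = 2.
Then q = 8 - 2 = 6.
(p, q) = (2, 6)


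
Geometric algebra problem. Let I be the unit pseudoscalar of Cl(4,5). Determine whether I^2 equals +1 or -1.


The pseudoscalar I = e1...e_n (product of all n generators) of Cl(p,q) satisfies I^2 = (-1)^(q + n(n-1)/2).
p = 4, q = 5, n = p + q = 9
n(n-1)/2 = 9 * 8 / 2 = 36
Exponent = q + n(n-1)/2 = 5 + 36 = 41
I^2 = (-1)^41 = -1


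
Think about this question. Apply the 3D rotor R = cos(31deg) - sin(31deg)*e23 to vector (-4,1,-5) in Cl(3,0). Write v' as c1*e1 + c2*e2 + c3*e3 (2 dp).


Rotor R = cos(31deg) - sin(31deg)*e23
Rotation angle theta = 2 * 31 = 62 degrees in the e23 plane (e2 -> e3).
The component perpendicular to the plane (e1) is invariant: v'_1 = v1 = -4.00
cos(62deg) = 0.4695, sin(62deg) = 0.8829
v'_2 = v2*cos(theta) - v3*sin(theta) = 1*0.4695 - (-5)*0.8829 = 4.88
v'_3 = v2*sin(theta) + v3*cos(theta) = 1*0.8829 + (-5)*0.4695 = -1.46
v' = -4.00*e1 + 4.88*e2 - 1.46*e3


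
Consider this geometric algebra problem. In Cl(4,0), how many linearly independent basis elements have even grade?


Even subalgebra dimension = 2^(n-1)
n = 4 + 0 = 4
2^(4 - 1) = 2^3 = 8
Verification: sum of C(4,k) for even k = 1 + 6 + 1 = 8
Result = 8


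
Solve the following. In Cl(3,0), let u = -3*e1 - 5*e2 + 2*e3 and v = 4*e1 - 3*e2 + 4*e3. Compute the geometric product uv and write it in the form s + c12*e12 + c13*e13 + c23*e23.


In Cl(3,0): e_i^2 = 1, e_ie_j = -e_je_i for i != j.
Scalar part = u . v = (-3)*4 + (-5)*(-3) + 2*4
= -12 + 15 + 8 = 11
e12 coeff = (-3)*(-3) - (-5)*4 = 9 - (-20) = 29
e13 coeff = (-3)*4 - 2*4 = -12 - 8 = -20
e23 coeff = (-5)*4 - 2*(-3) = -20 - (-6) = -14
uv = 11 + 29*e12 - 20*e13 - 14*e23


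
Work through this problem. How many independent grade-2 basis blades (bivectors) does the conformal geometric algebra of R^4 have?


The conformal model of R^4 uses Cl(5,1) with m = 4 + 2 = 6 generators.
Number of grade-2 blades = C(m, 2) = C(6, 2)
= 6*5/2 = 15


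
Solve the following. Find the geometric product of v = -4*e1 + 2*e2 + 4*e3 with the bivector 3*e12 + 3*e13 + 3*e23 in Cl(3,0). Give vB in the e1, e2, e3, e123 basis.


vB has grade-1 (vector) and grade-3 (trivector) parts: vB = (v _| B) + (v ^ B).
Vector part <vB>_1:
  e1: -v2*b12 - v3*b13 = -(2)*(3) - (4)*(3) = -18
  e2: v1*b12 - v3*b23 = (-4)*(3) - (4)*(3) = -24
  e3: v1*b13 + v2*b23 = (-4)*(3) + (2)*(3) = -6
Trivector part <vB>_3:
  e123: v1*b23 - v2*b13 + v3*b12 = (-4)*(3) - (2)*(3) + (4)*(3) = -6
vB = -18*e1 - 24*e2 - 6*e3 - 6*e123


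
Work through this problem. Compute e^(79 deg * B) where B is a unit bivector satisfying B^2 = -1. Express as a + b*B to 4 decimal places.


For a unit bivector B with B^2 = -1, the exponential series gives
e^(theta*B) = cos(theta) + sin(theta)*B (the GA analogue of Euler's formula).
theta = 79 degrees = 1.37881 rad
cos(79 deg) = 0.1908
sin(79 deg) = 0.9816
exp(theta*B) = 0.1908 + 0.9816*B


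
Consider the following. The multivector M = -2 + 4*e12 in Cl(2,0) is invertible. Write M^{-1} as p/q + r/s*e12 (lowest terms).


M = -2 + 4*e12, where e12^2 = -1.
Since M commutes with its reverse ~M = a - b*e12, M * ~M = a^2 - b^2*e12^2 = a^2 + b^2.
So M^{-1} = ~M / (a^2 + b^2) = (a - b*e12)/(a^2 + b^2).
a^2 + b^2 = 4 + 16 = 20
Scalar part = -2/20 = -1/10
Bivector coeff = -4/20 = -1/5
M^{-1} = -1/10 - 1/5*e12


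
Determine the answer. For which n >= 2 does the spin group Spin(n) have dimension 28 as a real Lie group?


dim Spin(n) = dim so(n) = n(n-1)/2.
Solve n(n-1)/2 = 28, i.e. n^2 - n - 56 = 0.
Discriminant = 1 + 8*28 = 225
n = (1 + sqrt(225))/2 = (1 + 15)/2 = 8


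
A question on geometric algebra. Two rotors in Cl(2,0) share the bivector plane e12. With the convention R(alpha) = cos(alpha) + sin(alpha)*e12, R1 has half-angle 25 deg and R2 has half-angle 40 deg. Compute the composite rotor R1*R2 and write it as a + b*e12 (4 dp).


Same-plane rotors commute and their half-angles add:
R1*R2 = cos(a1 + a2) + sin(a1 + a2)*e12.
a1 + a2 = 25 + 40 = 65 deg
cos(65 deg) = 0.4226
sin(65 deg) = 0.9063
R1*R2 = 0.4226 + 0.9063*e12


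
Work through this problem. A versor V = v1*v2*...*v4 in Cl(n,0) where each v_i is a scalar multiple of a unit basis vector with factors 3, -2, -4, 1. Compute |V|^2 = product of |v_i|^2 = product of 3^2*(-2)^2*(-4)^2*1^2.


Each vector v_i has |v_i|^2 = s_i^2
Squared scales: 3^2 = 9, (-2)^2 = 4, (-4)^2 = 16, 1^2 = 1
|V|^2 = 9 * 4 * 16 * 1
= 576


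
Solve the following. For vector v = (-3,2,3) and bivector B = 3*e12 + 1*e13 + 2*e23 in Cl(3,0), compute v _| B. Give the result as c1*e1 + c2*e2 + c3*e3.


Left contraction v _| B = <vB>_1 (grade-1 part of the geometric product vB).
Using e1_|e12 = e2, e2_|e12 = -e1, e1_|e13 = e3, e3_|e13 = -e1, e2_|e23 = e3, e3_|e23 = -e2:
e1 coeff: -v2*b12 - v3*b13 = -(2)*(3) - (3)*(1) = -9
e2 coeff: v1*b12 - v3*b23 = (-3)*(3) - (3)*(2) = -15
e3 coeff: v1*b13 + v2*b23 = (-3)*(1) + (2)*(2) = 1
v _| B = -9*e1 - 15*e2 + 1*e3


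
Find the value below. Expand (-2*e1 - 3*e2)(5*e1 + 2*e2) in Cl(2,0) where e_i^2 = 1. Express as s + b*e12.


Expand: (-2*e1 - 3*e2)(5*e1 + 2*e2)
= (-2)*5*e1e1 + (-2)*2*e1e2 + (-3)*5*e2e1 + (-3)*2*e2e2
Using e1^2 = e2^2 = 1, e2e1 = -e1e2:
Scalar part s = (-2)*5 + (-3)*2 = -10 + (-6) = -16
Bivector part b = (-2)*2 - (-3)*5 = -4 - (-15) = 11
uv = -16 + 11*e12


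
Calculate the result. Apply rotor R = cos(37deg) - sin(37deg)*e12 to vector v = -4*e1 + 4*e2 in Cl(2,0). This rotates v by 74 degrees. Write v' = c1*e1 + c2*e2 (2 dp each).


Rotor R = cos(37deg) - sin(37deg)*e12
Rotation angle theta = 2 * 37 = 74 degrees
v' = R*v*~R rotates v by theta.
cos(74deg) = 0.2756, sin(74deg) = 0.9613
v'_1 = -4*cos(74deg) - 4*sin(74deg)
= -4*0.2756 - 4*0.9613
= -4.95
v'_2 = -4*sin(74deg) + 4*cos(74deg)
= -4*0.9613 + 4*0.2756
= -2.74
v' = -4.95*e1 - 2.74*e2


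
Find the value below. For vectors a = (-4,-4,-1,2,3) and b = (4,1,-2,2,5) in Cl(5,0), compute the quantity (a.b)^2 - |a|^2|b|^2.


a . b = (-4)*4 + (-4)*1 + (-1)*(-2) + 2*2 + 3*5
= -16 + (-4) + 2 + 4 + 15 = 1
|a|^2 = (-4)^2 + (-4)^2 + (-1)^2 + 2^2 + 3^2 = 46
|b|^2 = 4^2 + 1^2 + (-2)^2 + 2^2 + 5^2 = 50
(a.b)^2 = 1^2 = 1
|a|^2 * |b|^2 = 46 * 50 = 2300
Result = 1 - 2300 = -2299


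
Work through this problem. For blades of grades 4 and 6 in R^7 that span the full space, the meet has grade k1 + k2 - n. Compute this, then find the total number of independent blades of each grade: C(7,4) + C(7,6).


Meet grade = grade(A) + grade(B) - n
= 4 + 6 - 7 = 3
C(7,4) = 35
C(7,6) = 7
dim_A + dim_B = 35 + 7 = 42


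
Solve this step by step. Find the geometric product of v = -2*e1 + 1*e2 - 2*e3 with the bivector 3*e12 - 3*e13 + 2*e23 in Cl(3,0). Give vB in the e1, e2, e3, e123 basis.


vB has grade-1 (vector) and grade-3 (trivector) parts: vB = (v _| B) + (v ^ B).
Vector part <vB>_1:
  e1: -v2*b12 - v3*b13 = -(1)*(3) - (-2)*(-3) = -9
  e2: v1*b12 - v3*b23 = (-2)*(3) - (-2)*(2) = -2
  e3: v1*b13 + v2*b23 = (-2)*(-3) + (1)*(2) = 8
Trivector part <vB>_3:
  e123: v1*b23 - v2*b13 + v3*b12 = (-2)*(2) - (1)*(-3) + (-2)*(3) = -7
vB = -9*e1 - 2*e2 + 8*e3 - 7*e123


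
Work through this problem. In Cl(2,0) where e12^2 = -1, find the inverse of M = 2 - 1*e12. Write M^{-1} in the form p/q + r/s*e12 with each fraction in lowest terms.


M = 2 - 1*e12, where e12^2 = -1.
Since M commutes with its reverse ~M = a - b*e12, M * ~M = a^2 - b^2*e12^2 = a^2 + b^2.
So M^{-1} = ~M / (a^2 + b^2) = (a - b*e12)/(a^2 + b^2).
a^2 + b^2 = 4 + 1 = 5
Scalar part = 2/5 = 2/5
Bivector coeff = 1/5 = 1/5
M^{-1} = 2/5 + 1/5*e12


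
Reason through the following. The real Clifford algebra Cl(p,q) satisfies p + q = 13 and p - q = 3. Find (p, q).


We need p + q = 13 and p - q = 3.
Adding: 2p = 13 + 3 = 16, so p = 8.
Then q = 13 - 8 = 5.
(p, q) = (8, 5)


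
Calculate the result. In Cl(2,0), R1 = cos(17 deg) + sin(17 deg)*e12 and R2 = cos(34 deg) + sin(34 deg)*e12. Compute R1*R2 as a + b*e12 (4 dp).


Same-plane rotors commute and their half-angles add:
R1*R2 = cos(a1 + a2) + sin(a1 + a2)*e12.
a1 + a2 = 17 + 34 = 51 deg
cos(51 deg) = 0.6293
sin(51 deg) = 0.7771
R1*R2 = 0.6293 + 0.7771*e12


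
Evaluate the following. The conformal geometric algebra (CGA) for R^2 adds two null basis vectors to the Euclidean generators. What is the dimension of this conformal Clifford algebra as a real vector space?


The conformal model of R^2 uses Cl(3,1): the 2 Euclidean generators plus two extra orthogonal generators e+ (e+^2 = +1) and e- (e-^2 = -1), from which the null vectors e0, einf are built.
Number of generators m = 2 + 2 = 4.
dim Cl(p,q) = 2^m = 2^4 = 16


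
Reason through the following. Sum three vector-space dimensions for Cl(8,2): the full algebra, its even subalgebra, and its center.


n = 8 + 2 = 10
Total dim = 2^10 = 1024
Even subalgebra dim = 2^9 = 512
n is even, so center dim = 1
Sum = 1024 + 512 + 1 = 1537


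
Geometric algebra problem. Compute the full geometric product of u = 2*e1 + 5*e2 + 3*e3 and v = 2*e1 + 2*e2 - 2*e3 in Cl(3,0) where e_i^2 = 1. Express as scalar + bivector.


In Cl(3,0): e_i^2 = 1, e_ie_j = -e_je_i for i != j.
Scalar part = u . v = 2*2 + 5*2 + 3*(-2)
= 4 + 10 + (-6) = 8
e12 coeff = 2*2 - 5*2 = 4 - 10 = -6
e13 coeff = 2*(-2) - 3*2 = -4 - 6 = -10
e23 coeff = 5*(-2) - 3*2 = -10 - 6 = -16
uv = 8 - 6*e12 - 10*e13 - 16*e23


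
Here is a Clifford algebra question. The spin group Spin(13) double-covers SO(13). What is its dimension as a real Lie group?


Spin(n) double-covers SO(n); both have Lie algebra so(n) of dimension n(n-1)/2.
n = 13
n(n-1) = 13 * 12 = 156
dim Spin(13) = 156/2 = 78


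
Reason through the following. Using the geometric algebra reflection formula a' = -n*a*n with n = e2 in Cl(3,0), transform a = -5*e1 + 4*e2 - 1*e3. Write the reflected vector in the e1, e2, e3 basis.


Reflection formula: a' = -n*a*n, with n = e2 (unit vector, n^2 = 1).
For reflection through hyperplane perp to e2:
The component along e2 flips sign, others stay.
a = (-5, 4, -1)
a' = (-5, -4, -1)
a' = -5*e1 - 4*e2 - 1*e3


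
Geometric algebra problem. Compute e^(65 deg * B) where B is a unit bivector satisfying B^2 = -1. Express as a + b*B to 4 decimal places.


For a unit bivector B with B^2 = -1, the exponential series gives
e^(theta*B) = cos(theta) + sin(theta)*B (the GA analogue of Euler's formula).
theta = 65 degrees = 1.134464 rad
cos(65 deg) = 0.4226
sin(65 deg) = 0.9063
exp(theta*B) = 0.4226 + 0.9063*B


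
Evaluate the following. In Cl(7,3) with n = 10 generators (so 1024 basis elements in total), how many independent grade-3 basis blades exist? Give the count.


Number of grade-k basis blades in Cl(p,q) with n = p + q is C(n, k).
n = 7 + 3 = 10
C(10, 3) = 10! / (3! * 7!)
= 3628800 / (6 * 5040)
= 120


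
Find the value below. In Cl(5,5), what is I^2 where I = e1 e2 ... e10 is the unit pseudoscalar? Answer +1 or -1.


The pseudoscalar I = e1...e_n (product of all n generators) of Cl(p,q) satisfies I^2 = (-1)^(q + n(n-1)/2).
p = 5, q = 5, n = p + q = 10
n(n-1)/2 = 10 * 9 / 2 = 45
Exponent = q + n(n-1)/2 = 5 + 45 = 50
I^2 = (-1)^50 = +1


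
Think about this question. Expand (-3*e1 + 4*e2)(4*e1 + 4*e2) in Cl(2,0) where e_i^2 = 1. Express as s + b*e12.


Expand: (-3*e1 + 4*e2)(4*e1 + 4*e2)
= (-3)*4*e1e1 + (-3)*4*e1e2 + 4*4*e2e1 + 4*4*e2e2
Using e1^2 = e2^2 = 1, e2e1 = -e1e2:
Scalar part s = (-3)*4 + 4*4 = -12 + 16 = 4
Bivector part b = (-3)*4 - 4*4 = -12 - 16 = -28
uv = 4 - 28*e12


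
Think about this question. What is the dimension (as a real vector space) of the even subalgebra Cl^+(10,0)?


Even subalgebra dimension = 2^(n-1)
n = 10 + 0 = 10
2^(10 - 1) = 2^9 = 512
Verification: sum of C(10,k) for even k = 1 + 45 + 210 + 210 + 45 + 1 = 512
Result = 512


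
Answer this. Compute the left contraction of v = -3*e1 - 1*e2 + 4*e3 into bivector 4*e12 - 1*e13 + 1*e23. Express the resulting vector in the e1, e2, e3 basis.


Left contraction v _| B = <vB>_1 (grade-1 part of the geometric product vB).
Using e1_|e12 = e2, e2_|e12 = -e1, e1_|e13 = e3, e3_|e13 = -e1, e2_|e23 = e3, e3_|e23 = -e2:
e1 coeff: -v2*b12 - v3*b13 = -(-1)*(4) - (4)*(-1) = 8
e2 coeff: v1*b12 - v3*b23 = (-3)*(4) - (4)*(1) = -16
e3 coeff: v1*b13 + v2*b23 = (-3)*(-1) + (-1)*(1) = 2
v _| B = 8*e1 - 16*e2 + 2*e3


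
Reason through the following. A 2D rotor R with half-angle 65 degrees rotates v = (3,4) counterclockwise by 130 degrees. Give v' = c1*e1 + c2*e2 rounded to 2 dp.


Rotor R = cos(65deg) - sin(65deg)*e12
Rotation angle theta = 2 * 65 = 130 degrees
v' = R*v*~R rotates v by theta.
cos(130deg) = -0.6428, sin(130deg) = 0.7660
v'_1 = 3*cos(130deg) - 4*sin(130deg)
= 3*(-0.6428) - 4*0.7660
= -4.99
v'_2 = 3*sin(130deg) + 4*cos(130deg)
= 3*0.7660 + 4*(-0.6428)
= -0.27
v' = -4.99*e1 - 0.27*e2
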